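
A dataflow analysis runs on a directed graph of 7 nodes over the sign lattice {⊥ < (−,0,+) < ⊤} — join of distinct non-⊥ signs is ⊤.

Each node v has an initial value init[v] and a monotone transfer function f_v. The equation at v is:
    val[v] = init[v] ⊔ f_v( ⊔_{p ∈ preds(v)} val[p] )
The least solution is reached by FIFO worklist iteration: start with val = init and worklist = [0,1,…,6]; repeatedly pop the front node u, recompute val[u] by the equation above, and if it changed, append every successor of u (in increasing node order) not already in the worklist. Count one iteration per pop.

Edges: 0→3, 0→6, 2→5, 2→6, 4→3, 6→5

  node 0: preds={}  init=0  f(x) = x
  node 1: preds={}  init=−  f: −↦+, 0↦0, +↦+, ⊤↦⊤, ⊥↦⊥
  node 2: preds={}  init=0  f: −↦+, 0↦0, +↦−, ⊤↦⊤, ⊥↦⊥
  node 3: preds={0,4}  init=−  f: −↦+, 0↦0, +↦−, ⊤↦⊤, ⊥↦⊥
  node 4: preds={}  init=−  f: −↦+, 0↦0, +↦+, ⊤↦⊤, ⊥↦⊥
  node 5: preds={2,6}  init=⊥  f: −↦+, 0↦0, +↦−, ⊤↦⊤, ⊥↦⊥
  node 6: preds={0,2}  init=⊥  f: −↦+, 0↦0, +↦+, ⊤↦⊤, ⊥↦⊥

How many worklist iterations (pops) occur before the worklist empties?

8

Worklist (8 pops):
  #1 pop 0: in=⊥ → 0 (no change)
  #2 pop 1: in=⊥ → − (no change)
  #3 pop 2: in=⊥ → 0 (no change)
  #4 pop 3: in=⊤ → ⊤ (was −); enqueue []
  #5 pop 4: in=⊥ → − (no change)
  #6 pop 5: in=0 → 0 (was ⊥); enqueue []
  #7 pop 6: in=0 → 0 (was ⊥); enqueue [5]
  #8 pop 5: in=0 → 0 (no change)

Fixpoint:
  val[0] = 0
  val[1] = −
  val[2] = 0
  val[3] = ⊤
  val[4] = −
  val[5] = 0
  val[6] = 0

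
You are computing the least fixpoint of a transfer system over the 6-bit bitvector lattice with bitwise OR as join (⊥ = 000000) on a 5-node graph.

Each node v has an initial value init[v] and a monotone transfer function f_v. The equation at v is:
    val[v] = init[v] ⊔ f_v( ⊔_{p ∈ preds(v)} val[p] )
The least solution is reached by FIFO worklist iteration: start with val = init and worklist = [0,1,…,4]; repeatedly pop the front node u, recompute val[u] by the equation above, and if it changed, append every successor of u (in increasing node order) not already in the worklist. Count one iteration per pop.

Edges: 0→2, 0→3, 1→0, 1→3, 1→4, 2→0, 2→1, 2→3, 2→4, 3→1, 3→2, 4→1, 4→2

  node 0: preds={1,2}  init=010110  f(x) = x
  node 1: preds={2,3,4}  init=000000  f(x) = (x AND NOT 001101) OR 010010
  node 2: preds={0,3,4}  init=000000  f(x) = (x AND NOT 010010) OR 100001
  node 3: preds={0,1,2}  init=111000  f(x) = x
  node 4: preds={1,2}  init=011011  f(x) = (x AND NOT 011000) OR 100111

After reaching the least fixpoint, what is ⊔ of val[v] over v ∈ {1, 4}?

Iteration log — 9 steps:
  step 1. node 0  ⊔preds=000000  new=010110  stable
  step 2. node 1  ⊔preds=111011  new=110010  old=000000  +wl: 0
  step 3. node 2  ⊔preds=111111  new=101101  old=000000  +wl: 1
  step 4. node 3  ⊔preds=111111  new=111111  old=111000  +wl: 2
  step 5. node 4  ⊔preds=111111  new=111111  old=011011  +wl: 
  step 6. node 0  ⊔preds=111111  new=111111  old=010110  +wl: 3
  step 7. node 1  ⊔preds=111111  new=110010  stable
  step 8. node 2  ⊔preds=111111  new=101101  stable
  step 9. node 3  ⊔preds=111111  new=111111  stable

Least fixpoint reached:
  node 0: 111111
  node 1: 110010
  node 2: 101101
  node 3: 111111
  node 4: 111111

111111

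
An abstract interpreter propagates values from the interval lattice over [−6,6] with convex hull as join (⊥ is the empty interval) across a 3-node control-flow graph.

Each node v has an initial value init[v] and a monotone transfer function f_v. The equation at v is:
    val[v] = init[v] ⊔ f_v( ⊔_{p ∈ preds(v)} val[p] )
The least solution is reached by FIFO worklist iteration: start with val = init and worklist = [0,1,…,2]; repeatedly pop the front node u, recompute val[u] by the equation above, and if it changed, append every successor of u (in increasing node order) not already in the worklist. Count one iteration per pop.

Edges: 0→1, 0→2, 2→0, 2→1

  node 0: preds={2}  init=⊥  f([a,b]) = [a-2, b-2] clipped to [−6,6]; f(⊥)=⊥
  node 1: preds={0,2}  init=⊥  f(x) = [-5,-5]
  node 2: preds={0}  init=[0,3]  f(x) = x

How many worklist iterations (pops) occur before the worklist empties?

11

Trace (11 dequeues):
  [1] u=0 | in [0,3] | out [-2,1] | prev ⊥ | push {}
  [2] u=1 | in [-2,3] | out [-5,-5] | prev ⊥ | push {}
  [3] u=2 | in [-2,1] | out [-2,3] | prev [0,3] | push {0,1}
  [4] u=0 | in [-2,3] | out [-4,1] | prev [-2,1] | push {2}
  [5] u=1 | in [-4,3] | out [-5,-5] | ==
  [6] u=2 | in [-4,1] | out [-4,3] | prev [-2,3] | push {0,1}
  [7] u=0 | in [-4,3] | out [-6,1] | prev [-4,1] | push {2}
  [8] u=1 | in [-6,3] | out [-5,-5] | ==
  [9] u=2 | in [-6,1] | out [-6,3] | prev [-4,3] | push {0,1}
  [10] u=0 | in [-6,3] | out [-6,1] | ==
  [11] u=1 | in [-6,3] | out [-5,-5] | ==

Converged values:
  [0] [-6,1]
  [1] [-5,-5]
  [2] [-6,3]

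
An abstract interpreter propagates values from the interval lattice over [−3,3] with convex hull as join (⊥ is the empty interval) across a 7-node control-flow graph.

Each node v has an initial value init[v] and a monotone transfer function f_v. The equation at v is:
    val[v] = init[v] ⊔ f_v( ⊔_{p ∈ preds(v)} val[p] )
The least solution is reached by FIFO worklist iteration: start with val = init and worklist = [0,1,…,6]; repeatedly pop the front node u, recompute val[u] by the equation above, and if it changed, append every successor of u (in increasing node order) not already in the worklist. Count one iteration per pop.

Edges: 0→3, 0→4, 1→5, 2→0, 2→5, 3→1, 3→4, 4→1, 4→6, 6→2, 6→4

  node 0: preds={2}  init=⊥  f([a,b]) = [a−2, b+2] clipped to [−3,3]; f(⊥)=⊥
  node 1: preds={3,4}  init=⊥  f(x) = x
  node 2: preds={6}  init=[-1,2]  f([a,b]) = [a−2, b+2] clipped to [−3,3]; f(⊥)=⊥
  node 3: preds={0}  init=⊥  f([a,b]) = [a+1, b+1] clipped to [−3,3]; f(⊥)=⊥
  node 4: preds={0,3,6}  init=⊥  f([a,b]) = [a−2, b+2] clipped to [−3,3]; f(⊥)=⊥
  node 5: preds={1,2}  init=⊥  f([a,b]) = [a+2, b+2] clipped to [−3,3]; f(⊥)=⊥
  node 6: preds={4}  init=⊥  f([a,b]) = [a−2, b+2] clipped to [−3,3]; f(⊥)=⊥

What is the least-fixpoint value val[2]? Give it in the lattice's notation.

[-3,3]

Iteration log — 12 steps:
  step 1. node 0  ⊔preds=[-1,2]  new=[-3,3]  old=⊥  +wl: 
  step 2. node 1  ⊔preds=⊥  new=⊥  stable
  step 3. node 2  ⊔preds=⊥  new=[-1,2]  stable
  step 4. node 3  ⊔preds=[-3,3]  new=[-2,3]  old=⊥  +wl: 1
  step 5. node 4  ⊔preds=[-3,3]  new=[-3,3]  old=⊥  +wl: 
  step 6. node 5  ⊔preds=[-1,2]  new=[1,3]  old=⊥  +wl: 
  step 7. node 6  ⊔preds=[-3,3]  new=[-3,3]  old=⊥  +wl: 2,4
  step 8. node 1  ⊔preds=[-3,3]  new=[-3,3]  old=⊥  +wl: 5
  step 9. node 2  ⊔preds=[-3,3]  new=[-3,3]  old=[-1,2]  +wl: 0
  step 10. node 4  ⊔preds=[-3,3]  new=[-3,3]  stable
  step 11. node 5  ⊔preds=[-3,3]  new=[-1,3]  old=[1,3]  +wl: 
  step 12. node 0  ⊔preds=[-3,3]  new=[-3,3]  stable

Least fixpoint reached:
  node 0: [-3,3]
  node 1: [-3,3]
  node 2: [-3,3]
  node 3: [-2,3]
  node 4: [-3,3]
  node 5: [-1,3]
  node 6: [-3,3]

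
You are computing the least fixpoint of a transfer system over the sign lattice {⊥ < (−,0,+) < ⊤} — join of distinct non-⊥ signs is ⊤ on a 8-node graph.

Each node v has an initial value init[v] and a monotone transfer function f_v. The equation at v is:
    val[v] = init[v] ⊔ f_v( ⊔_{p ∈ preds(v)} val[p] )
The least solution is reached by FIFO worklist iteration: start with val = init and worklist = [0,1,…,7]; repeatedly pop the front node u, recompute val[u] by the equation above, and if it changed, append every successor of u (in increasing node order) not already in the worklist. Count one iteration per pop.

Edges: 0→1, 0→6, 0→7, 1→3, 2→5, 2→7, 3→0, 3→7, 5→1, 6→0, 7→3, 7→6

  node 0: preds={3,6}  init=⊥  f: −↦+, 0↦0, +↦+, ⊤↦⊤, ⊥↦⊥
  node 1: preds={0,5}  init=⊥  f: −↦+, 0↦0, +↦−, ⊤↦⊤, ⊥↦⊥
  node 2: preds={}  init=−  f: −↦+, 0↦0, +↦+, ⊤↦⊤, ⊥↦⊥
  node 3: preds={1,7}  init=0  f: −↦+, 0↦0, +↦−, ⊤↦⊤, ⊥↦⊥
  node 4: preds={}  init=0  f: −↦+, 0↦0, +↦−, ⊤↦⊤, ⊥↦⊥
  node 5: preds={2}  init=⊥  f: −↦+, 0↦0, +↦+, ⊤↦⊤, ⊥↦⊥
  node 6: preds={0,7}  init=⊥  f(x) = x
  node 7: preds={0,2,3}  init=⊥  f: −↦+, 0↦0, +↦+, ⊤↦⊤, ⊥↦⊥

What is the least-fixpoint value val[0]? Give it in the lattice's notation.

Trace (16 dequeues):
  [1] u=0 | in 0 | out 0 | prev ⊥ | push {}
  [2] u=1 | in 0 | out 0 | prev ⊥ | push {}
  [3] u=2 | in ⊥ | out − | ==
  [4] u=3 | in 0 | out 0 | ==
  [5] u=4 | in ⊥ | out 0 | ==
  [6] u=5 | in − | out + | prev ⊥ | push {1}
  [7] u=6 | in 0 | out 0 | prev ⊥ | push {0}
  [8] u=7 | in ⊤ | out ⊤ | prev ⊥ | push {3,6}
  [9] u=1 | in ⊤ | out ⊤ | prev 0 | push {}
  [10] u=0 | in 0 | out 0 | ==
  [11] u=3 | in ⊤ | out ⊤ | prev 0 | push {0,7}
  [12] u=6 | in ⊤ | out ⊤ | prev 0 | push {}
  [13] u=0 | in ⊤ | out ⊤ | prev 0 | push {1,6}
  [14] u=7 | in ⊤ | out ⊤ | ==
  [15] u=1 | in ⊤ | out ⊤ | ==
  [16] u=6 | in ⊤ | out ⊤ | ==

Converged values:
  [0] ⊤
  [1] ⊤
  [2] −
  [3] ⊤
  [4] 0
  [5] +
  [6] ⊤
  [7] ⊤

⊤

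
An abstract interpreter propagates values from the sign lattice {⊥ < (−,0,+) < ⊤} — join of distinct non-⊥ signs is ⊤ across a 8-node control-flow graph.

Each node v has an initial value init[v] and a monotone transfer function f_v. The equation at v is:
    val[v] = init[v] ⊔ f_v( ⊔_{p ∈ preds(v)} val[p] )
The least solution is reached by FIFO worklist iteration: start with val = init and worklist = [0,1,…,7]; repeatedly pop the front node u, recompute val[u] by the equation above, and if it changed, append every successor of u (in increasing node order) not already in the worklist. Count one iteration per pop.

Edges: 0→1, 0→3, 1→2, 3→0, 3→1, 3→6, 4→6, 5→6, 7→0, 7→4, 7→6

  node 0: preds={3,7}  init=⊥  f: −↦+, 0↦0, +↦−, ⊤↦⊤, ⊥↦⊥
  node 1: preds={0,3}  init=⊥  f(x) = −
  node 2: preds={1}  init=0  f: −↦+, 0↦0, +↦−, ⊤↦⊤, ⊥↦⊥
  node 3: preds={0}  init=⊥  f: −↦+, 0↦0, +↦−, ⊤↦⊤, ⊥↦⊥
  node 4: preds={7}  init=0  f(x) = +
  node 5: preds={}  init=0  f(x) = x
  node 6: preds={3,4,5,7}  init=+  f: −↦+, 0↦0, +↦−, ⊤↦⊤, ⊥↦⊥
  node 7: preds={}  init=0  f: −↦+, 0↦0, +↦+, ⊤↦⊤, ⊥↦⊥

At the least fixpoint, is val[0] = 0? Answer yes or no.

Worklist (10 pops):
  #1 pop 0: in=0 → 0 (was ⊥); enqueue []
  #2 pop 1: in=0 → − (was ⊥); enqueue []
  #3 pop 2: in=− → ⊤ (was 0); enqueue []
  #4 pop 3: in=0 → 0 (was ⊥); enqueue [0,1]
  #5 pop 4: in=0 → ⊤ (was 0); enqueue []
  #6 pop 5: in=⊥ → 0 (no change)
  #7 pop 6: in=⊤ → ⊤ (was +); enqueue []
  #8 pop 7: in=⊥ → 0 (no change)
  #9 pop 0: in=0 → 0 (no change)
  #10 pop 1: in=0 → − (no change)

Fixpoint:
  val[0] = 0
  val[1] = −
  val[2] = ⊤
  val[3] = 0
  val[4] = ⊤
  val[5] = 0
  val[6] = ⊤
  val[7] = 0

yes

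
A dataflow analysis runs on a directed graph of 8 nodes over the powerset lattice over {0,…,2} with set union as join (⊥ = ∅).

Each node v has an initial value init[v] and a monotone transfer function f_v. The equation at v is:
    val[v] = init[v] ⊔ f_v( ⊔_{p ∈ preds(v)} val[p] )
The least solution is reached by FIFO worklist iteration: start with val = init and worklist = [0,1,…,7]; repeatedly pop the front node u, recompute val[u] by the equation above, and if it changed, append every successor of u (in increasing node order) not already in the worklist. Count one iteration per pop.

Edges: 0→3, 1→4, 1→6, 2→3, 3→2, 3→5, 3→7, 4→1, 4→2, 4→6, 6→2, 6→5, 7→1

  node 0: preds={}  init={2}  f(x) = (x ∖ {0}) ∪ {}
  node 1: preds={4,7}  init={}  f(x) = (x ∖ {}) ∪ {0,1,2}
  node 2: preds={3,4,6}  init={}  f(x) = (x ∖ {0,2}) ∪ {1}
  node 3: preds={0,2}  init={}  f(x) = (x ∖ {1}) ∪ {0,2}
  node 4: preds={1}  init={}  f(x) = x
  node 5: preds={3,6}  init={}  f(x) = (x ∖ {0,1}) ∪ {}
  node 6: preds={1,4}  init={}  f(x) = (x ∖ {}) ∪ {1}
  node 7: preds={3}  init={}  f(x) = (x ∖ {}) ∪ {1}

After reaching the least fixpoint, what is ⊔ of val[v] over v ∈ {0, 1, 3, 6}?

Trace (11 dequeues):
  [1] u=0 | in {} | out {2} | ==
  [2] u=1 | in {} | out {0,1,2} | prev {} | push {}
  [3] u=2 | in {} | out {1} | prev {} | push {}
  [4] u=3 | in {1,2} | out {0,2} | prev {} | push {2}
  [5] u=4 | in {0,1,2} | out {0,1,2} | prev {} | push {1}
  [6] u=5 | in {0,2} | out {2} | prev {} | push {}
  [7] u=6 | in {0,1,2} | out {0,1,2} | prev {} | push {5}
  [8] u=7 | in {0,2} | out {0,1,2} | prev {} | push {}
  [9] u=2 | in {0,1,2} | out {1} | ==
  [10] u=1 | in {0,1,2} | out {0,1,2} | ==
  [11] u=5 | in {0,1,2} | out {2} | ==

Converged values:
  [0] {2}
  [1] {0,1,2}
  [2] {1}
  [3] {0,2}
  [4] {0,1,2}
  [5] {2}
  [6] {0,1,2}
  [7] {0,1,2}

{0,1,2}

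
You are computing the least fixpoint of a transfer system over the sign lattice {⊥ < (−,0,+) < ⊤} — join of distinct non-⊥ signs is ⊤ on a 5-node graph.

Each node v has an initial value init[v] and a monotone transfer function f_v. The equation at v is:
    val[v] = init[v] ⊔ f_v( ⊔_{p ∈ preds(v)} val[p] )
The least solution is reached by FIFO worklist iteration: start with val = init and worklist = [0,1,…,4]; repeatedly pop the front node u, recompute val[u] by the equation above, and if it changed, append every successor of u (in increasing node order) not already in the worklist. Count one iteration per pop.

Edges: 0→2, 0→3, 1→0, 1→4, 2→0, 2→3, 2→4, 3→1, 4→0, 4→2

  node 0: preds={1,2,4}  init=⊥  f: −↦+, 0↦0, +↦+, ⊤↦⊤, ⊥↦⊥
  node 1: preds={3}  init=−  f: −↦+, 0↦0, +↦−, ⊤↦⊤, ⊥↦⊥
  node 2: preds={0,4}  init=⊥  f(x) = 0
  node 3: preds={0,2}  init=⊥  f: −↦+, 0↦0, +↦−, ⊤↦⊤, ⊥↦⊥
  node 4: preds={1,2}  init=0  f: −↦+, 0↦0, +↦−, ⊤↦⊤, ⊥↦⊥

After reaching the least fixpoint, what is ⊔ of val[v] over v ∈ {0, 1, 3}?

Trace (10 dequeues):
  [1] u=0 | in ⊤ | out ⊤ | prev ⊥ | push {}
  [2] u=1 | in ⊥ | out − | ==
  [3] u=2 | in ⊤ | out 0 | prev ⊥ | push {0}
  [4] u=3 | in ⊤ | out ⊤ | prev ⊥ | push {1}
  [5] u=4 | in ⊤ | out ⊤ | prev 0 | push {2}
  [6] u=0 | in ⊤ | out ⊤ | ==
  [7] u=1 | in ⊤ | out ⊤ | prev − | push {0,4}
  [8] u=2 | in ⊤ | out 0 | ==
  [9] u=0 | in ⊤ | out ⊤ | ==
  [10] u=4 | in ⊤ | out ⊤ | ==

Converged values:
  [0] ⊤
  [1] ⊤
  [2] 0
  [3] ⊤
  [4] ⊤

⊤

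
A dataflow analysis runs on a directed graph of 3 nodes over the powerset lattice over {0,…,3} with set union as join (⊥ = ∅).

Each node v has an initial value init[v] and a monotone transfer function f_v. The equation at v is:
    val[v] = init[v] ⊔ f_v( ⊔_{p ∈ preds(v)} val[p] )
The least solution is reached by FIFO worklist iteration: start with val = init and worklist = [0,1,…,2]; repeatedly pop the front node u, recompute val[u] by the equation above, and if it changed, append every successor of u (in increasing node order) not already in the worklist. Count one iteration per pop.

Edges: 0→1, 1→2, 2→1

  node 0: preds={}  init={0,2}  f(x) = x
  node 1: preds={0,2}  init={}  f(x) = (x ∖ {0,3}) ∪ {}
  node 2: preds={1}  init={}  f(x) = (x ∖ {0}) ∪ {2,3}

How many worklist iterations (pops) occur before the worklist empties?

Trace (4 dequeues):
  [1] u=0 | in {} | out {0,2} | ==
  [2] u=1 | in {0,2} | out {2} | prev {} | push {}
  [3] u=2 | in {2} | out {2,3} | prev {} | push {1}
  [4] u=1 | in {0,2,3} | out {2} | ==

Converged values:
  [0] {0,2}
  [1] {2}
  [2] {2,3}

4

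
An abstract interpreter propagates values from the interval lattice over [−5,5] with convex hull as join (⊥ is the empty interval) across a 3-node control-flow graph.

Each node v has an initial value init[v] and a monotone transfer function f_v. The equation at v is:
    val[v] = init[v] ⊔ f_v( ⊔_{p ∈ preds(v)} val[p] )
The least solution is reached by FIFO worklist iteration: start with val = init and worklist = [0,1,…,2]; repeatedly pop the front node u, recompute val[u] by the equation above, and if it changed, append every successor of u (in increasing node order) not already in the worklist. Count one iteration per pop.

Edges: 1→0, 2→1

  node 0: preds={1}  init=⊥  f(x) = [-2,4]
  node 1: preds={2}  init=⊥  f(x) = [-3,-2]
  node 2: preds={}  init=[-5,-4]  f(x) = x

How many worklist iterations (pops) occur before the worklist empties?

Trace (4 dequeues):
  [1] u=0 | in ⊥ | out [-2,4] | prev ⊥ | push {}
  [2] u=1 | in [-5,-4] | out [-3,-2] | prev ⊥ | push {0}
  [3] u=2 | in ⊥ | out [-5,-4] | ==
  [4] u=0 | in [-3,-2] | out [-2,4] | ==

Converged values:
  [0] [-2,4]
  [1] [-3,-2]
  [2] [-5,-4]

4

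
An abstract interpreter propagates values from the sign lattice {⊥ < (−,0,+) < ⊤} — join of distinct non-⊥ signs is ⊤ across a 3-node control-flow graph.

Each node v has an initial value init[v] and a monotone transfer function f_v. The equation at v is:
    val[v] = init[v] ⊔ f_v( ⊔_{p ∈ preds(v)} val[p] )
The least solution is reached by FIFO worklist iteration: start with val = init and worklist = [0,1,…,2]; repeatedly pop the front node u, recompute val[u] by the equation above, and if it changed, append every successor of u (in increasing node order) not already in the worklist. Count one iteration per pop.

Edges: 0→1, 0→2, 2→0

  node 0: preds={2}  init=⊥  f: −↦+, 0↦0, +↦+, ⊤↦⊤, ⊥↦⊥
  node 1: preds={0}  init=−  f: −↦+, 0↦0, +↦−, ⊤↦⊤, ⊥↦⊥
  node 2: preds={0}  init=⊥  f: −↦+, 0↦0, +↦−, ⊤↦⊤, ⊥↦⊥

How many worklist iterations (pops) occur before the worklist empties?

Worklist (3 pops):
  #1 pop 0: in=⊥ → ⊥ (no change)
  #2 pop 1: in=⊥ → − (no change)
  #3 pop 2: in=⊥ → ⊥ (no change)

Fixpoint:
  val[0] = ⊥
  val[1] = −
  val[2] = ⊥

3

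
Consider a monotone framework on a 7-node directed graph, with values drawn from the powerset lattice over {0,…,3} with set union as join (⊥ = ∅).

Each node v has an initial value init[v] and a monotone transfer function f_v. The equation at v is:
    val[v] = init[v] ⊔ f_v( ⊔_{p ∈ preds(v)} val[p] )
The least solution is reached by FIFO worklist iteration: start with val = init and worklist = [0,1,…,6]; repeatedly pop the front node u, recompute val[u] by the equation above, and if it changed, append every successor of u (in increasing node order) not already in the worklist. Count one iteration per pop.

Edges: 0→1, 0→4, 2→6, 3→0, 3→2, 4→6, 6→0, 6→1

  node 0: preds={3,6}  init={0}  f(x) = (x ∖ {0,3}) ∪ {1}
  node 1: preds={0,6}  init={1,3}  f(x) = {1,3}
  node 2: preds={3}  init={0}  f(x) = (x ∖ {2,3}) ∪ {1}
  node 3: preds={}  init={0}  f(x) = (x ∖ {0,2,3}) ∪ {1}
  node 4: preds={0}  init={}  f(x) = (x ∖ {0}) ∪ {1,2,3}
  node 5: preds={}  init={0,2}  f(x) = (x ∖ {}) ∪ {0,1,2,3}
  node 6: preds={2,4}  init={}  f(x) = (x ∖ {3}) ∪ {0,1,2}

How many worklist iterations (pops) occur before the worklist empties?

11

Iteration log — 11 steps:
  step 1. node 0  ⊔preds={0}  new={0,1}  old={0}  +wl: 
  step 2. node 1  ⊔preds={0,1}  new={1,3}  stable
  step 3. node 2  ⊔preds={0}  new={0,1}  old={0}  +wl: 
  step 4. node 3  ⊔preds={}  new={0,1}  old={0}  +wl: 0,2
  step 5. node 4  ⊔preds={0,1}  new={1,2,3}  old={}  +wl: 
  step 6. node 5  ⊔preds={}  new={0,1,2,3}  old={0,2}  +wl: 
  step 7. node 6  ⊔preds={0,1,2,3}  new={0,1,2}  old={}  +wl: 1
  step 8. node 0  ⊔preds={0,1,2}  new={0,1,2}  old={0,1}  +wl: 4
  step 9. node 2  ⊔preds={0,1}  new={0,1}  stable
  step 10. node 1  ⊔preds={0,1,2}  new={1,3}  stable
  step 11. node 4  ⊔preds={0,1,2}  new={1,2,3}  stable

Least fixpoint reached:
  node 0: {0,1,2}
  node 1: {1,3}
  node 2: {0,1}
  node 3: {0,1}
  node 4: {1,2,3}
  node 5: {0,1,2,3}
  node 6: {0,1,2}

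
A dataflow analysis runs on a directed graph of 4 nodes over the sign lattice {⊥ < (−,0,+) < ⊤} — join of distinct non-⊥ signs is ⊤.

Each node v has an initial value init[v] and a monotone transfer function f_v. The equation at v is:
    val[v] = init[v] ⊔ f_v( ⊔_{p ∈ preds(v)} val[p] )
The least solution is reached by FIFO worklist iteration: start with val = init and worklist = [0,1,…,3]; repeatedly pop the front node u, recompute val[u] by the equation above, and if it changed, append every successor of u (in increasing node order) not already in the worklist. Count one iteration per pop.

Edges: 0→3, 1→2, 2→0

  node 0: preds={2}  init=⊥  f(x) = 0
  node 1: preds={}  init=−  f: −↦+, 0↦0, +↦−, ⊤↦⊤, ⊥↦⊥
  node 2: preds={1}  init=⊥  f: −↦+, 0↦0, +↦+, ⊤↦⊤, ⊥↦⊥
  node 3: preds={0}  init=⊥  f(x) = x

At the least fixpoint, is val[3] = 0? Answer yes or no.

yes

Worklist (5 pops):
  #1 pop 0: in=⊥ → 0 (was ⊥); enqueue []
  #2 pop 1: in=⊥ → − (no change)
  #3 pop 2: in=− → + (was ⊥); enqueue [0]
  #4 pop 3: in=0 → 0 (was ⊥); enqueue []
  #5 pop 0: in=+ → 0 (no change)

Fixpoint:
  val[0] = 0
  val[1] = −
  val[2] = +
  val[3] = 0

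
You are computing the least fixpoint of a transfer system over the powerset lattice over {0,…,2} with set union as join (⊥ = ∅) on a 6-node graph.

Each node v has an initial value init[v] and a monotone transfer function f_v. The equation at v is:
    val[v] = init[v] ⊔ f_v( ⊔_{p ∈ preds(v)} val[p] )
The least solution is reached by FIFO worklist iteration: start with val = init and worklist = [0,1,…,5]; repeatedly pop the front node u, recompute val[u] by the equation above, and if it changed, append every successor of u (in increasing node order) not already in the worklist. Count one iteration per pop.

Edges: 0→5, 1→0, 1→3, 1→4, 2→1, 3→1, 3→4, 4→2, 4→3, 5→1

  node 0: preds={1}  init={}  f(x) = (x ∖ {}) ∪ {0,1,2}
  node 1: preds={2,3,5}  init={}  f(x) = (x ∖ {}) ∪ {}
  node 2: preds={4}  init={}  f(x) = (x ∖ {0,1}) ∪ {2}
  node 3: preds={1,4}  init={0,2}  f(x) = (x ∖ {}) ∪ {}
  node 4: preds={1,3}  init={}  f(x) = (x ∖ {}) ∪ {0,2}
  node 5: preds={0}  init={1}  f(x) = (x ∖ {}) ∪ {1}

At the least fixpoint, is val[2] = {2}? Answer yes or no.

yes

Worklist (10 pops):
  #1 pop 0: in={} → {0,1,2} (was {}); enqueue []
  #2 pop 1: in={0,1,2} → {0,1,2} (was {}); enqueue [0]
  #3 pop 2: in={} → {2} (was {}); enqueue [1]
  #4 pop 3: in={0,1,2} → {0,1,2} (was {0,2}); enqueue []
  #5 pop 4: in={0,1,2} → {0,1,2} (was {}); enqueue [2,3]
  #6 pop 5: in={0,1,2} → {0,1,2} (was {1}); enqueue []
  #7 pop 0: in={0,1,2} → {0,1,2} (no change)
  #8 pop 1: in={0,1,2} → {0,1,2} (no change)
  #9 pop 2: in={0,1,2} → {2} (no change)
  #10 pop 3: in={0,1,2} → {0,1,2} (no change)

Fixpoint:
  val[0] = {0,1,2}
  val[1] = {0,1,2}
  val[2] = {2}
  val[3] = {0,1,2}
  val[4] = {0,1,2}
  val[5] = {0,1,2}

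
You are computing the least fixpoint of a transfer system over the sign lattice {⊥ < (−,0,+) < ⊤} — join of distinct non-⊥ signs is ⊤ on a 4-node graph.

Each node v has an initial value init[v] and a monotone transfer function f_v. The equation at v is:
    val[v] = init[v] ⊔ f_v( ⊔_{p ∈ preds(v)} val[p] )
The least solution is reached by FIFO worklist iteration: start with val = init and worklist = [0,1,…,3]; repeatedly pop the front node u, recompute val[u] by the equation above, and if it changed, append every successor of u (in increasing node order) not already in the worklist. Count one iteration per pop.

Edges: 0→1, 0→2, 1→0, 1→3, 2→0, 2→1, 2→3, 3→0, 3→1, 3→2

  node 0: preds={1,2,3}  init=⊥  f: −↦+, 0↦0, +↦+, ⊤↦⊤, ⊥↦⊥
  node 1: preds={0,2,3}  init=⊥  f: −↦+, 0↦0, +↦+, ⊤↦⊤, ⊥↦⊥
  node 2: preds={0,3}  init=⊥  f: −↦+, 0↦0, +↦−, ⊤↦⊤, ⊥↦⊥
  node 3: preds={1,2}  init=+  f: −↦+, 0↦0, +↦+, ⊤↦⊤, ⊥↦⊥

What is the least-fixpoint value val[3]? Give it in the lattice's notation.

Worklist (10 pops):
  #1 pop 0: in=+ → + (was ⊥); enqueue []
  #2 pop 1: in=+ → + (was ⊥); enqueue [0]
  #3 pop 2: in=+ → − (was ⊥); enqueue [1]
  #4 pop 3: in=⊤ → ⊤ (was +); enqueue [2]
  #5 pop 0: in=⊤ → ⊤ (was +); enqueue []
  #6 pop 1: in=⊤ → ⊤ (was +); enqueue [0,3]
  #7 pop 2: in=⊤ → ⊤ (was −); enqueue [1]
  #8 pop 0: in=⊤ → ⊤ (no change)
  #9 pop 3: in=⊤ → ⊤ (no change)
  #10 pop 1: in=⊤ → ⊤ (no change)

Fixpoint:
  val[0] = ⊤
  val[1] = ⊤
  val[2] = ⊤
  val[3] = ⊤

⊤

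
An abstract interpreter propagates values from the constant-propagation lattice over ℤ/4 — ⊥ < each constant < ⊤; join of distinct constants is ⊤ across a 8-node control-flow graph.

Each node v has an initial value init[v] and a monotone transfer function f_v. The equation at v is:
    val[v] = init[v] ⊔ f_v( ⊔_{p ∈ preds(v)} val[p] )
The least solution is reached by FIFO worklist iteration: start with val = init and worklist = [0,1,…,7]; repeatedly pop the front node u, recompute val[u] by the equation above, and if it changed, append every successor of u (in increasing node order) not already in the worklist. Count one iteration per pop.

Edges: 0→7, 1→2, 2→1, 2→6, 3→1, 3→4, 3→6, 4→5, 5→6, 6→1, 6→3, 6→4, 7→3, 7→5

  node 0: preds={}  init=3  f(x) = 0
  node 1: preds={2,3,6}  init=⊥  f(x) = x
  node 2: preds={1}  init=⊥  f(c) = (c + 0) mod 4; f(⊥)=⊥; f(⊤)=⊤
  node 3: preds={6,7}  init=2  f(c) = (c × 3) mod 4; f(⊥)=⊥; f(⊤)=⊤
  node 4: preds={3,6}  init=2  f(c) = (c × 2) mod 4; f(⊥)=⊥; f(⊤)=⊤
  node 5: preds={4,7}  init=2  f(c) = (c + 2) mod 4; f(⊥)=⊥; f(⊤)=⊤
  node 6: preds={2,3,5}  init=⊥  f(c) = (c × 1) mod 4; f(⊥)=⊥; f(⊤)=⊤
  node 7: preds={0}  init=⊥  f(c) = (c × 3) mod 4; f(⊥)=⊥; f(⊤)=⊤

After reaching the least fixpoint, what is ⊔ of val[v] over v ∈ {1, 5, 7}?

Iteration log — 15 steps:
  step 1. node 0  ⊔preds=⊥  new=⊤  old=3  +wl: 
  step 2. node 1  ⊔preds=2  new=2  old=⊥  +wl: 
  step 3. node 2  ⊔preds=2  new=2  old=⊥  +wl: 1
  step 4. node 3  ⊔preds=⊥  new=2  stable
  step 5. node 4  ⊔preds=2  new=⊤  old=2  +wl: 
  step 6. node 5  ⊔preds=⊤  new=⊤  old=2  +wl: 
  step 7. node 6  ⊔preds=⊤  new=⊤  old=⊥  +wl: 3,4
  step 8. node 7  ⊔preds=⊤  new=⊤  old=⊥  +wl: 5
  step 9. node 1  ⊔preds=⊤  new=⊤  old=2  +wl: 2
  step 10. node 3  ⊔preds=⊤  new=⊤  old=2  +wl: 1,6
  step 11. node 4  ⊔preds=⊤  new=⊤  stable
  step 12. node 5  ⊔preds=⊤  new=⊤  stable
  step 13. node 2  ⊔preds=⊤  new=⊤  old=2  +wl: 
  step 14. node 1  ⊔preds=⊤  new=⊤  stable
  step 15. node 6  ⊔preds=⊤  new=⊤  stable

Least fixpoint reached:
  node 0: ⊤
  node 1: ⊤
  node 2: ⊤
  node 3: ⊤
  node 4: ⊤
  node 5: ⊤
  node 6: ⊤
  node 7: ⊤

⊤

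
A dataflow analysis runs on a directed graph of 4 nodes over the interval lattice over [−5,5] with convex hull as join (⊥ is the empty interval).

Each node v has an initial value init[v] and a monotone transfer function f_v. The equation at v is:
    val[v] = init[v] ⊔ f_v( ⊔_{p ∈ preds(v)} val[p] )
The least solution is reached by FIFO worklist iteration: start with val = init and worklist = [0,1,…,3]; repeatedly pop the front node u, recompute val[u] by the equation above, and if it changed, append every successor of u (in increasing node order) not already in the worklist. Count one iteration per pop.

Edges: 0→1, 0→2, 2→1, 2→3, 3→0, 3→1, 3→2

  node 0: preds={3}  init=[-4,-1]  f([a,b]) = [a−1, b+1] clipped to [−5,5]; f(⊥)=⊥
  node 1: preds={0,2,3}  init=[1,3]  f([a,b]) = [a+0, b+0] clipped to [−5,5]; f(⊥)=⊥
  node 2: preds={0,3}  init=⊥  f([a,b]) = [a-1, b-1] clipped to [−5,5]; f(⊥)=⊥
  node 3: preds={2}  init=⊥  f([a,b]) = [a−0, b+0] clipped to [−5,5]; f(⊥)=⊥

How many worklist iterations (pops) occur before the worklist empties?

8

Trace (8 dequeues):
  [1] u=0 | in ⊥ | out [-4,-1] | ==
  [2] u=1 | in [-4,-1] | out [-4,3] | prev [1,3] | push {}
  [3] u=2 | in [-4,-1] | out [-5,-2] | prev ⊥ | push {1}
  [4] u=3 | in [-5,-2] | out [-5,-2] | prev ⊥ | push {0,2}
  [5] u=1 | in [-5,-1] | out [-5,3] | prev [-4,3] | push {}
  [6] u=0 | in [-5,-2] | out [-5,-1] | prev [-4,-1] | push {1}
  [7] u=2 | in [-5,-1] | out [-5,-2] | ==
  [8] u=1 | in [-5,-1] | out [-5,3] | ==

Converged values:
  [0] [-5,-1]
  [1] [-5,3]
  [2] [-5,-2]
  [3] [-5,-2]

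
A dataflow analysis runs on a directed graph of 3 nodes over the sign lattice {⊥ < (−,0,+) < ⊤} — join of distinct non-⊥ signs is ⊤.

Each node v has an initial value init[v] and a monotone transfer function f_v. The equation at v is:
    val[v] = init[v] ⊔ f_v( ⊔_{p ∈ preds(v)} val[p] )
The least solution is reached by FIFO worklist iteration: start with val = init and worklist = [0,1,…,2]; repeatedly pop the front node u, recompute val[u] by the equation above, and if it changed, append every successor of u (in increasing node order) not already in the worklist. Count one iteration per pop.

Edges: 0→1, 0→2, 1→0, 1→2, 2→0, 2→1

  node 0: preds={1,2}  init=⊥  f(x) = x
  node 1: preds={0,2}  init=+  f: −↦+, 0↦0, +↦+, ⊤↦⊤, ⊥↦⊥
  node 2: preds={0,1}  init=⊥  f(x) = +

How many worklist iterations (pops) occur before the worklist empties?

Trace (5 dequeues):
  [1] u=0 | in + | out + | prev ⊥ | push {}
  [2] u=1 | in + | out + | ==
  [3] u=2 | in + | out + | prev ⊥ | push {0,1}
  [4] u=0 | in + | out + | ==
  [5] u=1 | in + | out + | ==

Converged values:
  [0] +
  [1] +
  [2] +

5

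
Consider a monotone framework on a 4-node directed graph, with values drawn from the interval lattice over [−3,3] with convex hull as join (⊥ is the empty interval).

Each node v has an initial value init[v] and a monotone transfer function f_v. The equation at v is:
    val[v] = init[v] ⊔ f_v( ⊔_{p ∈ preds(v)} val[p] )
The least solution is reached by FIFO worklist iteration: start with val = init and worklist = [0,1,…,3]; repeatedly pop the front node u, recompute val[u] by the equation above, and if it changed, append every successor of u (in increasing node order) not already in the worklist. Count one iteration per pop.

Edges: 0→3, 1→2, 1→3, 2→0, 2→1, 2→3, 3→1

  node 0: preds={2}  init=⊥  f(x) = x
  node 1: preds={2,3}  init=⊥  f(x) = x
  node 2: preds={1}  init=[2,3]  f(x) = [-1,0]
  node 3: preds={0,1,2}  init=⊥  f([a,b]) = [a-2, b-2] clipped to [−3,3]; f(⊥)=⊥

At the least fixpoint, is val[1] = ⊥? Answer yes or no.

Trace (8 dequeues):
  [1] u=0 | in [2,3] | out [2,3] | prev ⊥ | push {}
  [2] u=1 | in [2,3] | out [2,3] | prev ⊥ | push {}
  [3] u=2 | in [2,3] | out [-1,3] | prev [2,3] | push {0,1}
  [4] u=3 | in [-1,3] | out [-3,1] | prev ⊥ | push {}
  [5] u=0 | in [-1,3] | out [-1,3] | prev [2,3] | push {3}
  [6] u=1 | in [-3,3] | out [-3,3] | prev [2,3] | push {2}
  [7] u=3 | in [-3,3] | out [-3,1] | ==
  [8] u=2 | in [-3,3] | out [-1,3] | ==

Converged values:
  [0] [-1,3]
  [1] [-3,3]
  [2] [-1,3]
  [3] [-3,1]

no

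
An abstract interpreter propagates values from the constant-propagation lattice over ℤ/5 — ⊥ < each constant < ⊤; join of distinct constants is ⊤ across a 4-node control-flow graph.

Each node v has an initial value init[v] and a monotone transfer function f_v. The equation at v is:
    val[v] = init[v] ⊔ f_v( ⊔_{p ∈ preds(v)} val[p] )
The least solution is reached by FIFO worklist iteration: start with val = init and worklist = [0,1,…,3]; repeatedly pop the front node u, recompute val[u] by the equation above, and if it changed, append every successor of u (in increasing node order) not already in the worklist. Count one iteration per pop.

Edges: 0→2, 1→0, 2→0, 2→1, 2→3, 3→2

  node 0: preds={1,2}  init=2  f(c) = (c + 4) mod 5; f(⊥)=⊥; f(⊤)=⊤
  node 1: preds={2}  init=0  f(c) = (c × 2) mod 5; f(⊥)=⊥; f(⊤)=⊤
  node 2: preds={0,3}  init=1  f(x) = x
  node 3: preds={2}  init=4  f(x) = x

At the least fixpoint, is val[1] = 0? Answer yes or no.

no

Worklist (7 pops):
  #1 pop 0: in=⊤ → ⊤ (was 2); enqueue []
  #2 pop 1: in=1 → ⊤ (was 0); enqueue [0]
  #3 pop 2: in=⊤ → ⊤ (was 1); enqueue [1]
  #4 pop 3: in=⊤ → ⊤ (was 4); enqueue [2]
  #5 pop 0: in=⊤ → ⊤ (no change)
  #6 pop 1: in=⊤ → ⊤ (no change)
  #7 pop 2: in=⊤ → ⊤ (no change)

Fixpoint:
  val[0] = ⊤
  val[1] = ⊤
  val[2] = ⊤
  val[3] = ⊤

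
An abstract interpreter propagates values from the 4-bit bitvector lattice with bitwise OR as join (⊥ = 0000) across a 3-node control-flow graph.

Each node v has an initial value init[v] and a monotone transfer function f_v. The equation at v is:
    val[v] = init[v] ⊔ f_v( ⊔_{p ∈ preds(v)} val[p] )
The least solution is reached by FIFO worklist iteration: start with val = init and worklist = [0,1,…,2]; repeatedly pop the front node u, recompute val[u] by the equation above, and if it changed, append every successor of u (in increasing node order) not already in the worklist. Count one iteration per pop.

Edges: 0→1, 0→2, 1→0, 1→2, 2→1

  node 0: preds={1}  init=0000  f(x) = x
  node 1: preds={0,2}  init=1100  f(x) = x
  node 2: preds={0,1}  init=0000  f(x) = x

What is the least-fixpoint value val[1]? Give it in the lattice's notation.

Worklist (4 pops):
  #1 pop 0: in=1100 → 1100 (was 0000); enqueue []
  #2 pop 1: in=1100 → 1100 (no change)
  #3 pop 2: in=1100 → 1100 (was 0000); enqueue [1]
  #4 pop 1: in=1100 → 1100 (no change)

Fixpoint:
  val[0] = 1100
  val[1] = 1100
  val[2] = 1100

1100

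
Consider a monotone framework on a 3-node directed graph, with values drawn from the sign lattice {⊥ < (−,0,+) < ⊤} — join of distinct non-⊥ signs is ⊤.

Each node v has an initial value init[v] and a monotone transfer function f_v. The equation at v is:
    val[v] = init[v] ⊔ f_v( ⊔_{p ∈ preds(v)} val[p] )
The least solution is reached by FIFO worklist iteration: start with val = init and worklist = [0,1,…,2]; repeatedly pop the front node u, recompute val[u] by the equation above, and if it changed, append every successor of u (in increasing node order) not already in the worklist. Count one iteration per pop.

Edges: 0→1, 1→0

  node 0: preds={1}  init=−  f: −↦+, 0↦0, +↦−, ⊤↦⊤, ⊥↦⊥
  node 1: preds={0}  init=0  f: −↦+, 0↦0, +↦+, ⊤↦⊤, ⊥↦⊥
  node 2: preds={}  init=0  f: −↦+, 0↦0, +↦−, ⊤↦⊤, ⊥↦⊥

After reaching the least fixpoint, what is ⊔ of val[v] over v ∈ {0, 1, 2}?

⊤

Worklist (4 pops):
  #1 pop 0: in=0 → ⊤ (was −); enqueue []
  #2 pop 1: in=⊤ → ⊤ (was 0); enqueue [0]
  #3 pop 2: in=⊥ → 0 (no change)
  #4 pop 0: in=⊤ → ⊤ (no change)

Fixpoint:
  val[0] = ⊤
  val[1] = ⊤
  val[2] = 0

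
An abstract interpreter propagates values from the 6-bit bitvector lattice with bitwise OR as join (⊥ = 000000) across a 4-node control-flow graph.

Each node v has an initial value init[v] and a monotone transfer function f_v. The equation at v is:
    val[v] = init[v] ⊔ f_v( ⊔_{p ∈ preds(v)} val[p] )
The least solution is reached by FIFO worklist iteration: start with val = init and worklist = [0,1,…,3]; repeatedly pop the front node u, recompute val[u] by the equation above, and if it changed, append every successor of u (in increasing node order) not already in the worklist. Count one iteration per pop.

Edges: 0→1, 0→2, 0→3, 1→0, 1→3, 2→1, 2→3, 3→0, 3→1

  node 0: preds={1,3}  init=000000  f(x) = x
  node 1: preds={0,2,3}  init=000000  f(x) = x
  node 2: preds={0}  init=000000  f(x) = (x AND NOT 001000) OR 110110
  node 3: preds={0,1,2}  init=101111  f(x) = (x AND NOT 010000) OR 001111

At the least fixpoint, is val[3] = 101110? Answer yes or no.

no

Iteration log — 10 steps:
  step 1. node 0  ⊔preds=101111  new=101111  old=000000  +wl: 
  step 2. node 1  ⊔preds=101111  new=101111  old=000000  +wl: 0
  step 3. node 2  ⊔preds=101111  new=110111  old=000000  +wl: 1
  step 4. node 3  ⊔preds=111111  new=101111  stable
  step 5. node 0  ⊔preds=101111  new=101111  stable
  step 6. node 1  ⊔preds=111111  new=111111  old=101111  +wl: 0,3
  step 7. node 0  ⊔preds=111111  new=111111  old=101111  +wl: 1,2
  step 8. node 3  ⊔preds=111111  new=101111  stable
  step 9. node 1  ⊔preds=111111  new=111111  stable
  step 10. node 2  ⊔preds=111111  new=110111  stable

Least fixpoint reached:
  node 0: 111111
  node 1: 111111
  node 2: 110111
  node 3: 101111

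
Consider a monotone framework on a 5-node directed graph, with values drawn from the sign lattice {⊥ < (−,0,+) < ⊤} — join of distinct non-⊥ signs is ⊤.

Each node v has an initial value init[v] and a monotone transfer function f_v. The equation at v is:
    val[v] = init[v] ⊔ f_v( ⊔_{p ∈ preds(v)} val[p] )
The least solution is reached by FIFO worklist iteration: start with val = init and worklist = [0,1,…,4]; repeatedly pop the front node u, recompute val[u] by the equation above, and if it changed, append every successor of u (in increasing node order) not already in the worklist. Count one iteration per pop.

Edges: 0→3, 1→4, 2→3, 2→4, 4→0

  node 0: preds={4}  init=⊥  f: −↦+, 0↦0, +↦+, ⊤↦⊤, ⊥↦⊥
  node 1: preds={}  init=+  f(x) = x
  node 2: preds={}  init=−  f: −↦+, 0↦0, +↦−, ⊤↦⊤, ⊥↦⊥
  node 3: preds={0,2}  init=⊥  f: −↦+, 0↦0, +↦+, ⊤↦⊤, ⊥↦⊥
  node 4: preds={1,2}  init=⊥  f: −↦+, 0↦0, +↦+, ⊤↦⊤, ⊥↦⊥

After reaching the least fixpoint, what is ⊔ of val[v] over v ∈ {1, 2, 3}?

Trace (7 dequeues):
  [1] u=0 | in ⊥ | out ⊥ | ==
  [2] u=1 | in ⊥ | out + | ==
  [3] u=2 | in ⊥ | out − | ==
  [4] u=3 | in − | out + | prev ⊥ | push {}
  [5] u=4 | in ⊤ | out ⊤ | prev ⊥ | push {0}
  [6] u=0 | in ⊤ | out ⊤ | prev ⊥ | push {3}
  [7] u=3 | in ⊤ | out ⊤ | prev + | push {}

Converged values:
  [0] ⊤
  [1] +
  [2] −
  [3] ⊤
  [4] ⊤

⊤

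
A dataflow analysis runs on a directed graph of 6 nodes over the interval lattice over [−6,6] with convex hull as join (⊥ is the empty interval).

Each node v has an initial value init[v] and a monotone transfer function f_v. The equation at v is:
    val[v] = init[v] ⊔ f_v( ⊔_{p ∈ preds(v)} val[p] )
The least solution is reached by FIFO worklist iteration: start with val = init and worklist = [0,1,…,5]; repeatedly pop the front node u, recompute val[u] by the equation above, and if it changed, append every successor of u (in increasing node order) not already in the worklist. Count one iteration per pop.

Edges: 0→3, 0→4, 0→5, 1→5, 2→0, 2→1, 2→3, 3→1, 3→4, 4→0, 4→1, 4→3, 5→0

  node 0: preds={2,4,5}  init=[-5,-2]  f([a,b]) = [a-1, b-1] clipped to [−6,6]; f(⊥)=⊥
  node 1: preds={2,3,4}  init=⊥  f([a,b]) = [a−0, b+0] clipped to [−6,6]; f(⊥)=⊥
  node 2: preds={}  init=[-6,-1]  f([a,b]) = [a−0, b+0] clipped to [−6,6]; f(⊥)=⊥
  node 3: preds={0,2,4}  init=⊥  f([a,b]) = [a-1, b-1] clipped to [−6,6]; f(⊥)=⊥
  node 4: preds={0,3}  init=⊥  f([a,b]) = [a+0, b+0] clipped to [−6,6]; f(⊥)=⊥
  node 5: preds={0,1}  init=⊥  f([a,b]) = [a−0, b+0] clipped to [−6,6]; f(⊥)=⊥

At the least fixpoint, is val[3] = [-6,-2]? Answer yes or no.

Worklist (9 pops):
  #1 pop 0: in=[-6,-1] → [-6,-2] (was [-5,-2]); enqueue []
  #2 pop 1: in=[-6,-1] → [-6,-1] (was ⊥); enqueue []
  #3 pop 2: in=⊥ → [-6,-1] (no change)
  #4 pop 3: in=[-6,-1] → [-6,-2] (was ⊥); enqueue [1]
  #5 pop 4: in=[-6,-2] → [-6,-2] (was ⊥); enqueue [0,3]
  #6 pop 5: in=[-6,-1] → [-6,-1] (was ⊥); enqueue []
  #7 pop 1: in=[-6,-1] → [-6,-1] (no change)
  #8 pop 0: in=[-6,-1] → [-6,-2] (no change)
  #9 pop 3: in=[-6,-1] → [-6,-2] (no change)

Fixpoint:
  val[0] = [-6,-2]
  val[1] = [-6,-1]
  val[2] = [-6,-1]
  val[3] = [-6,-2]
  val[4] = [-6,-2]
  val[5] = [-6,-1]

yes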